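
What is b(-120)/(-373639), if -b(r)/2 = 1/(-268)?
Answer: -1/50067626 ≈ -1.9973e-8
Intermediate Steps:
b(r) = 1/134 (b(r) = -2/(-268) = -2*(-1/268) = 1/134)
b(-120)/(-373639) = (1/134)/(-373639) = (1/134)*(-1/373639) = -1/50067626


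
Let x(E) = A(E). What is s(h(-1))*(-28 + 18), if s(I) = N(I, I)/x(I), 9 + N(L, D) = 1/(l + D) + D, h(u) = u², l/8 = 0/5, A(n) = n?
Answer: 70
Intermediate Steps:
x(E) = E
l = 0 (l = 8*(0/5) = 8*(0*(⅕)) = 8*0 = 0)
N(L, D) = -9 + D + 1/D (N(L, D) = -9 + (1/(0 + D) + D) = -9 + (1/D + D) = -9 + (D + 1/D) = -9 + D + 1/D)
s(I) = (-9 + I + 1/I)/I
s(h(-1))*(-28 + 18) = (1 + ((-1)²)⁻² - 9/((-1)²))*(-28 + 18) = (1 + 1⁻² - 9/1)*(-10) = (1 + 1 - 9*1)*(-10) = (1 + 1 - 9)*(-10) = -7*(-10) = 70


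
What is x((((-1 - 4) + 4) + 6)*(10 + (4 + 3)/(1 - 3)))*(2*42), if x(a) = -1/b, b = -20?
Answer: 21/5 ≈ 4.2000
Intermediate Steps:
x(a) = 1/20 (x(a) = -1/(-20) = -1*(-1/20) = 1/20)
x((((-1 - 4) + 4) + 6)*(10 + (4 + 3)/(1 - 3)))*(2*42) = (2*42)/20 = (1/20)*84 = 21/5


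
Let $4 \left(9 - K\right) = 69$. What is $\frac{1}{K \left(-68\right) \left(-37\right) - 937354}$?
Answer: $- \frac{1}{958111} \approx -1.0437 \cdot 10^{-6}$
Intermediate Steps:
$K = - \frac{33}{4}$ ($K = 9 - \frac{69}{4} = - \frac{33}{4} \approx -8.25$)
$\frac{1}{K \left(-68\right) \left(-37\right) - 937354} = \frac{1}{\left(- \frac{33}{4}\right) \left(-68\right) \left(-37\right) - 937354} = \frac{1}{561 \left(-37\right) - 937354} = \frac{1}{-20757 - 937354} = \frac{1}{-958111} = - \frac{1}{958111}$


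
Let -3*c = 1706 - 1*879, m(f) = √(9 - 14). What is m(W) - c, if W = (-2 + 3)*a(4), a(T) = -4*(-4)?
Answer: 827/3 + I*√5 ≈ 275.67 + 2.2361*I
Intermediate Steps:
a(T) = 16
W = 16 (W = (-2 + 3)*16 = 1*16 = 16)
m(f) = I*√5 (m(f) = √(-5) = I*√5)
c = -827/3 (c = -(1706 - 1*879)/3 = -(1706 - 879)/3 = -⅓*827 = -827/3 ≈ -275.67)
m(W) - c = I*√5 - 1*(-827/3) = I*√5 + 827/3 = 827/3 + I*√5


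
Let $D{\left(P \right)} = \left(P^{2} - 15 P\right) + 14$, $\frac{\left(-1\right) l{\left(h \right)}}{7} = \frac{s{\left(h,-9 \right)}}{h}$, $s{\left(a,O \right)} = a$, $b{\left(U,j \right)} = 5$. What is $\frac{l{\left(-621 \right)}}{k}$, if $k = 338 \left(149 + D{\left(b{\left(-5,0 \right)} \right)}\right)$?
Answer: $- \frac{7}{38194} \approx -0.00018327$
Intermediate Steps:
$l{\left(h \right)} = -7$ ($l{\left(h \right)} = - 7 \frac{h}{h} = \left(-7\right) 1 = -7$)
$D{\left(P \right)} = 14 + P^{2} - 15 P$
$k = 38194$ ($k = 338 \left(149 + \left(14 + 5^{2} - 75\right)\right) = 338 \left(149 + \left(14 + 25 - 75\right)\right) = 338 \left(149 - 36\right) = 338 \cdot 113 = 38194$)
$\frac{l{\left(-621 \right)}}{k} = - \frac{7}{38194}$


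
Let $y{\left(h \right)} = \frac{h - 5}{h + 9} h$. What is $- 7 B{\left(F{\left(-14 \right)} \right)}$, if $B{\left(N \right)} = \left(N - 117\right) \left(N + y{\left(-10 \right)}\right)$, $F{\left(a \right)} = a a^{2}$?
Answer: $-57958138$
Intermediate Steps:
$F{\left(a \right)} = a^{3}$
$y{\left(h \right)} = \frac{h \left(-5 + h\right)}{9 + h}$ ($y{\left(h \right)} = \frac{-5 + h}{9 + h} h = \frac{h \left(-5 + h\right)}{9 + h}$)
$B{\left(N \right)} = \left(-150 + N\right) \left(-117 + N\right)$ ($B{\left(N \right)} = \left(N - 117\right) \left(N - \frac{10 \left(-5 - 10\right)}{9 - 10}\right) = \left(-117 + N\right) \left(N - 10 \frac{1}{-1} \left(-15\right)\right) = \left(-117 + N\right) \left(N - \left(-10\right) \left(-15\right)\right) = \left(-117 + N\right) \left(N - 150\right) = \left(-117 + N\right) \left(-150 + N\right) = \left(-150 + N\right) \left(-117 + N\right)$)
$- 7 B{\left(F{\left(-14 \right)} \right)} = - 7 \left(17550 + \left(\left(-14\right)^{3}\right)^{2} - 267 \left(-14\right)^{3}\right) = - 7 \left(17550 + \left(-2744\right)^{2} - -732648\right) = - 7 \left(17550 + 7529536 + 732648\right) = \left(-7\right) 8279734 = -57958138$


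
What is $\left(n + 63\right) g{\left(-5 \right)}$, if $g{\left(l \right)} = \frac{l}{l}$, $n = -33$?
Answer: $30$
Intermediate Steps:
$g{\left(l \right)} = 1$
$\left(n + 63\right) g{\left(-5 \right)} = \left(-33 + 63\right) 1 = 30 \cdot 1 = 30$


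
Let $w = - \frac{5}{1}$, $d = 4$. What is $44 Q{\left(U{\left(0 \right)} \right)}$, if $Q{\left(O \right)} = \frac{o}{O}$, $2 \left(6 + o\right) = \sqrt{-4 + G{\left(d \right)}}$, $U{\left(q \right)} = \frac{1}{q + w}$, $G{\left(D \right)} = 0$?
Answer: $1320 - 220 i \approx 1320.0 - 220.0 i$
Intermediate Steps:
$w = -5$ ($w = \left(-5\right) 1 = -5$)
$U{\left(q \right)} = \frac{1}{-5 + q}$ ($U{\left(q \right)} = \frac{1}{q - 5} = \frac{1}{-5 + q}$)
$o = -6 + i$ ($o = -6 + \frac{\sqrt{-4 + 0}}{2} = -6 + \frac{\sqrt{-4}}{2} = -6 + \frac{2 i}{2} = -6 + i \approx -6.0 + 1.0 i$)
$Q{\left(O \right)} = \frac{-6 + i}{O}$
$44 Q{\left(U{\left(0 \right)} \right)} = 44 \frac{-6 + i}{\frac{1}{-5 + 0}} = 44 \frac{-6 + i}{\frac{1}{-5}} = 44 \frac{-6 + i}{- \frac{1}{5}} = 44 \left(- 5 \left(-6 + i\right)\right) = 44 \left(30 - 5 i\right) = 1320 - 220 i$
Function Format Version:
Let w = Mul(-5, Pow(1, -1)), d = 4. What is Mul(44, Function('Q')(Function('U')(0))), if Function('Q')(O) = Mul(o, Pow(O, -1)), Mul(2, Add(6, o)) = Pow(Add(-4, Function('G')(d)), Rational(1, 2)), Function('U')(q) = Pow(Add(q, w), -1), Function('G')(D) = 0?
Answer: Add(1320, Mul(-220, I)) ≈ Add(1320.0, Mul(-220.00, I))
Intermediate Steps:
w = -5 (w = Mul(-5, 1) = -5)
Function('U')(q) = Pow(Add(-5, q), -1) (Function('U')(q) = Pow(Add(q, -5), -1) = Pow(Add(-5, q), -1))
o = Add(-6, I) (o = Add(-6, Mul(Rational(1, 2), Pow(Add(-4, 0), Rational(1, 2)))) = Add(-6, Mul(Rational(1, 2), Pow(-4, Rational(1, 2)))) = Add(-6, Mul(Rational(1, 2), Mul(2, I))) = Add(-6, I) ≈ Add(-6.0000, Mul(1.0000, I)))
Function('Q')(O) = Mul(Pow(O, -1), Add(-6, I)) (Function('Q')(O) = Mul(Add(-6, I), Pow(O, -1)) = Mul(Pow(O, -1), Add(-6, I)))
Mul(44, Function('Q')(Function('U')(0))) = Mul(44, Mul(Pow(Pow(Add(-5, 0), -1), -1), Add(-6, I))) = Mul(44, Mul(Pow(Pow(-5, -1), -1), Add(-6, I))) = Mul(44, Mul(Pow(Rational(-1, 5), -1), Add(-6, I))) = Mul(44, Mul(-5, Add(-6, I))) = Mul(44, Add(30, Mul(-5, I))) = Add(1320, Mul(-220, I))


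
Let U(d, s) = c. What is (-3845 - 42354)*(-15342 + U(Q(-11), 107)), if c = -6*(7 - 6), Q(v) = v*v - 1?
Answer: 709062252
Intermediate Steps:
Q(v) = -1 + v**2 (Q(v) = v**2 - 1 = -1 + v**2)
c = -6 (c = -6*1 = -6)
U(d, s) = -6
(-3845 - 42354)*(-15342 + U(Q(-11), 107)) = (-3845 - 42354)*(-15342 - 6) = -46199*(-15348) = 709062252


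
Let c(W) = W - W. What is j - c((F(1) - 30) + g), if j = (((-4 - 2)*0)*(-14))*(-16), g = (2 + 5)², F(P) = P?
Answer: 0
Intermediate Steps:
g = 49 (g = 7² = 49)
c(W) = 0
j = 0 (j = (-6*0*(-14))*(-16) = (0*(-14))*(-16) = 0*(-16) = 0)
j - c((F(1) - 30) + g) = 0 - 1*0 = 0 + 0 = 0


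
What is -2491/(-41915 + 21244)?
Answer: 2491/20671 ≈ 0.12051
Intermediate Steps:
-2491/(-41915 + 21244) = -2491/(-20671) = -2491*(-1/20671) = 2491/20671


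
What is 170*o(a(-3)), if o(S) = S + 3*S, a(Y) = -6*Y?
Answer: 12240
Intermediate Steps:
o(S) = 4*S
170*o(a(-3)) = 170*(4*(-6*(-3))) = 170*(4*18) = 170*72 = 12240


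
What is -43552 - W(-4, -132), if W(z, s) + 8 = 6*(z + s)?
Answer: -42728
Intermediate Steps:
W(z, s) = -8 + 6*s + 6*z (W(z, s) = -8 + 6*(z + s) = -8 + 6*(s + z) = -8 + (6*s + 6*z) = -8 + 6*s + 6*z)
-43552 - W(-4, -132) = -43552 - (-8 + 6*(-132) + 6*(-4)) = -43552 - (-8 - 792 - 24) = -43552 - 1*(-824) = -43552 + 824 = -42728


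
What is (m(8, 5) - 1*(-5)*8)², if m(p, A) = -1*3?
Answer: 1369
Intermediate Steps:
m(p, A) = -3
(m(8, 5) - 1*(-5)*8)² = (-3 - 1*(-5)*8)² = (-3 + 5*8)² = (-3 + 40)² = 37² = 1369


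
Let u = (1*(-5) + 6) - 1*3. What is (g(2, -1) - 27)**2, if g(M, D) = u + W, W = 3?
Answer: 676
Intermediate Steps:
u = -2 (u = (-5 + 6) - 3 = 1 - 3 = -2)
g(M, D) = 1 (g(M, D) = -2 + 3 = 1)
(g(2, -1) - 27)**2 = (1 - 27)**2 = (-26)**2 = 676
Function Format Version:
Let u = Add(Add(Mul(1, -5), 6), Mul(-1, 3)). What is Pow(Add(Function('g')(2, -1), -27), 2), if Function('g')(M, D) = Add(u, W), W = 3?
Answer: 676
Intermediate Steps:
u = -2 (u = Add(Add(-5, 6), -3) = Add(1, -3) = -2)
Function('g')(M, D) = 1 (Function('g')(M, D) = Add(-2, 3) = 1)
Pow(Add(Function('g')(2, -1), -27), 2) = Pow(Add(1, -27), 2) = Pow(-26, 2) = 676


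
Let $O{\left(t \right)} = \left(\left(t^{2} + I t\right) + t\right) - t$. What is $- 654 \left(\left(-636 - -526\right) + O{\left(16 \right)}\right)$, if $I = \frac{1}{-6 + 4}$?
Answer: $-90252$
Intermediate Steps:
$I = - \frac{1}{2}$ ($I = \frac{1}{-2} = - \frac{1}{2} \approx -0.5$)
$O{\left(t \right)} = t^{2} - \frac{t}{2}$ ($O{\left(t \right)} = \left(\left(t^{2} - \frac{t}{2}\right) + t\right) - t = \left(t^{2} + \frac{t}{2}\right) - t = t^{2} - \frac{t}{2}$)
$- 654 \left(\left(-636 - -526\right) + O{\left(16 \right)}\right) = - 654 \left(\left(-636 - -526\right) + 16 \left(- \frac{1}{2} + 16\right)\right) = - 654 \left(\left(-636 + 526\right) + 16 \cdot \frac{31}{2}\right) = - 654 \left(-110 + 248\right) = \left(-654\right) 138 = -90252$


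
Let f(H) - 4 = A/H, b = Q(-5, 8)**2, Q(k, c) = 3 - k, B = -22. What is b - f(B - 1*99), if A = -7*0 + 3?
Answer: 7263/121 ≈ 60.025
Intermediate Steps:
b = 64 (b = (3 - 1*(-5))**2 = (3 + 5)**2 = 8**2 = 64)
A = 3 (A = 0 + 3 = 3)
f(H) = 4 + 3/H
b - f(B - 1*99) = 64 - (4 + 3/(-22 - 1*99)) = 64 - (4 + 3/(-22 - 99)) = 64 - (4 + 3/(-121)) = 64 - (4 + 3*(-1/121)) = 64 - (4 - 3/121) = 64 - 1*481/121 = 64 - 481/121 = 7263/121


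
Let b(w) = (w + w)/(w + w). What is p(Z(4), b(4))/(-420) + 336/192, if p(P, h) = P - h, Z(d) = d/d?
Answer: 7/4 ≈ 1.7500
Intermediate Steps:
Z(d) = 1
b(w) = 1 (b(w) = (2*w)/((2*w)) = (2*w)*(1/(2*w)) = 1)
p(Z(4), b(4))/(-420) + 336/192 = (1 - 1*1)/(-420) + 336/192 = (1 - 1)*(-1/420) + 336*(1/192) = 0*(-1/420) + 7/4 = 0 + 7/4 = 7/4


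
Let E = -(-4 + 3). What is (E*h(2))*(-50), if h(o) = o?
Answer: -100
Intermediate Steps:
E = 1 (E = -1*(-1) = 1)
(E*h(2))*(-50) = (1*2)*(-50) = 2*(-50) = -100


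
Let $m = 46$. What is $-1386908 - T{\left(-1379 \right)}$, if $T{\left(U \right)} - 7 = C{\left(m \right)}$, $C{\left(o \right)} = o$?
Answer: $-1386961$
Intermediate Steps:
$T{\left(U \right)} = 53$ ($T{\left(U \right)} = 7 + 46 = 53$)
$-1386908 - T{\left(-1379 \right)} = -1386908 - 53 = -1386961$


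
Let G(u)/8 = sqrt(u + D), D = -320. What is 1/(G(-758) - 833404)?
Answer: -18941/15785506732 - 7*I*sqrt(22)/86820287026 ≈ -1.1999e-6 - 3.7817e-10*I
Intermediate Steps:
G(u) = 8*sqrt(-320 + u) (G(u) = 8*sqrt(u - 320) = 8*sqrt(-320 + u))
1/(G(-758) - 833404) = 1/(8*sqrt(-320 - 758) - 833404) = 1/(8*sqrt(-1078) - 833404) = 1/(8*(7*I*sqrt(22)) - 833404) = 1/(56*I*sqrt(22) - 833404) = 1/(-833404 + 56*I*sqrt(22))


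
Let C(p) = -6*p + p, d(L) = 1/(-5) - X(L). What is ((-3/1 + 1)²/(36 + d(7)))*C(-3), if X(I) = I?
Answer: 25/12 ≈ 2.0833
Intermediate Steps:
d(L) = -⅕ - L (d(L) = 1/(-5) - L = -⅕ - L)
C(p) = -5*p
((-3/1 + 1)²/(36 + d(7)))*C(-3) = ((-3/1 + 1)²/(36 + (-⅕ - 1*7)))*(-5*(-3)) = ((-3*1 + 1)²/(36 + (-⅕ - 7)))*15 = ((-3 + 1)²/(36 - 36/5))*15 = ((-2)²/(144/5))*15 = (4*(5/144))*15 = (5/36)*15 = 25/12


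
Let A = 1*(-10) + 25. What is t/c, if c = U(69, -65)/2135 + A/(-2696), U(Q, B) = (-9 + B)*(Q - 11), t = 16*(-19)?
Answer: 1749811840/11603257 ≈ 150.80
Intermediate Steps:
t = -304
U(Q, B) = (-11 + Q)*(-9 + B) (U(Q, B) = (-9 + B)*(-11 + Q) = (-11 + Q)*(-9 + B))
A = 15 (A = -10 + 25 = 15)
c = -11603257/5755960 (c = (99 - 11*(-65) - 9*69 - 65*69)/2135 + 15/(-2696) = (99 + 715 - 621 - 4485)*(1/2135) + 15*(-1/2696) = -4292*1/2135 - 15/2696 = -4292/2135 - 15/2696 = -11603257/5755960 ≈ -2.0159)
t/c = -304/(-11603257/5755960) = -304*(-5755960/11603257) = 1749811840/11603257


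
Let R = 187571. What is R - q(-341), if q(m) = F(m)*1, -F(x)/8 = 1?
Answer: 187579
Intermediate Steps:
F(x) = -8 (F(x) = -8*1 = -8)
q(m) = -8 (q(m) = -8*1 = -8)
R - q(-341) = 187571 - 1*(-8) = 187571 + 8 = 187579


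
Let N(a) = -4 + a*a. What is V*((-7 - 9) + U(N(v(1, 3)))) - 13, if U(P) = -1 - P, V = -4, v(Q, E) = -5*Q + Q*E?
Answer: 55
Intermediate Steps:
v(Q, E) = -5*Q + E*Q
N(a) = -4 + a**2
V*((-7 - 9) + U(N(v(1, 3)))) - 13 = -4*((-7 - 9) + (-1 - (-4 + (1*(-5 + 3))**2))) - 13 = -4*(-16 + (-1 - (-4 + (1*(-2))**2))) - 13 = -4*(-16 + (-1 - (-4 + (-2)**2))) - 13 = -4*(-16 + (-1 - (-4 + 4))) - 13 = -4*(-16 + (-1 - 1*0)) - 13 = -4*(-16 + (-1 + 0)) - 13 = -4*(-16 - 1) - 13 = -4*(-17) - 13 = 68 - 13 = 55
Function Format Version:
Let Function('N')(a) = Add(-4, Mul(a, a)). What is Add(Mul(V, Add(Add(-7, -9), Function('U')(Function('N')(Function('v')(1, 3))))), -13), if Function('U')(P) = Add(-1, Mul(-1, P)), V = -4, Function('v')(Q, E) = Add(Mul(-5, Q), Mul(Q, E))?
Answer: 55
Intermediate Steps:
Function('v')(Q, E) = Add(Mul(-5, Q), Mul(E, Q))
Function('N')(a) = Add(-4, Pow(a, 2))
Add(Mul(V, Add(Add(-7, -9), Function('U')(Function('N')(Function('v')(1, 3))))), -13) = Add(Mul(-4, Add(Add(-7, -9), Add(-1, Mul(-1, Add(-4, Pow(Mul(1, Add(-5, 3)), 2)))))), -13) = Add(Mul(-4, Add(-16, Add(-1, Mul(-1, Add(-4, Pow(Mul(1, -2), 2)))))), -13) = Add(Mul(-4, Add(-16, Add(-1, Mul(-1, Add(-4, Pow(-2, 2)))))), -13) = Add(Mul(-4, Add(-16, Add(-1, Mul(-1, Add(-4, 4))))), -13) = Add(Mul(-4, Add(-16, Add(-1, Mul(-1, 0)))), -13) = Add(Mul(-4, Add(-16, Add(-1, 0))), -13) = Add(Mul(-4, Add(-16, -1)), -13) = Add(Mul(-4, -17), -13) = Add(68, -13) = 55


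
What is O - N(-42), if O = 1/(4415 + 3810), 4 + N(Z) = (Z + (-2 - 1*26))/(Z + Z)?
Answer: 156281/49350 ≈ 3.1668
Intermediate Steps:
N(Z) = -4 + (-28 + Z)/(2*Z) (N(Z) = -4 + (Z + (-2 - 1*26))/(Z + Z) = -4 + (Z + (-2 - 26))/((2*Z)) = -4 + (Z - 28)*(1/(2*Z)) = -4 + (-28 + Z)*(1/(2*Z)) = -4 + (-28 + Z)/(2*Z))
O = 1/8225 ≈ 0.00012158
O - N(-42) = 1/8225 - (-7/2 - 14/(-42)) = 1/8225 - (-7/2 - 14*(-1/42)) = 1/8225 - (-7/2 + ⅓) = 1/8225 - 1*(-19/6) = 1/8225 + 19/6 = 156281/49350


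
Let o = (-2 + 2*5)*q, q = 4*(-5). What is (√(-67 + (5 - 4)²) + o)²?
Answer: (160 - I*√66)² ≈ 25534.0 - 2599.7*I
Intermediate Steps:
q = -20
o = -160 (o = (-2 + 2*5)*(-20) = (-2 + 10)*(-20) = 8*(-20) = -160)
(√(-67 + (5 - 4)²) + o)² = (√(-67 + (5 - 4)²) - 160)² = (√(-67 + 1²) - 160)² = (√(-67 + 1) - 160)² = (√(-66) - 160)² = (I*√66 - 160)² = (-160 + I*√66)²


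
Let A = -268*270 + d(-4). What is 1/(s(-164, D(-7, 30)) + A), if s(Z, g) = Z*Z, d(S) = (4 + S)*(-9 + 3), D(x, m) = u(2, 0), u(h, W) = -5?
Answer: -1/45464 ≈ -2.1995e-5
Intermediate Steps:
D(x, m) = -5
d(S) = -24 - 6*S (d(S) = (4 + S)*(-6) = -24 - 6*S)
s(Z, g) = Z²
A = -72360 (A = -268*270 + (-24 - 6*(-4)) = -72360 + (-24 + 24) = -72360 + 0 = -72360)
1/(s(-164, D(-7, 30)) + A) = 1/((-164)² - 72360) = 1/(26896 - 72360) = 1/(-45464) = -1/45464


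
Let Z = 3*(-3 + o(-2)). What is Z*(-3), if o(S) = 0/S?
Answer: 27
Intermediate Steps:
o(S) = 0
Z = -9 (Z = 3*(-3 + 0) = 3*(-3) = -9)
Z*(-3) = -9*(-3) = 27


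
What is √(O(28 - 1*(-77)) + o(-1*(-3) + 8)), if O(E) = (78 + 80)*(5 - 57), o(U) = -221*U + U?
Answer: 2*I*√2659 ≈ 103.13*I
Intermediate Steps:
o(U) = -220*U
O(E) = -8216 (O(E) = 158*(-52) = -8216)
√(O(28 - 1*(-77)) + o(-1*(-3) + 8)) = √(-8216 - 220*(-1*(-3) + 8)) = √(-8216 - 220*(3 + 8)) = √(-8216 - 220*11) = √(-8216 - 2420) = √(-10636) = 2*I*√2659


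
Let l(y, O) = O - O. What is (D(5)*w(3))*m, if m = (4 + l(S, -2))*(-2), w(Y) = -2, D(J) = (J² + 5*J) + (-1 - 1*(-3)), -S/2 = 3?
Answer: 832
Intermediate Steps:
S = -6 (S = -2*3 = -6)
D(J) = 2 + J² + 5*J (D(J) = (J² + 5*J) + (-1 + 3) = (J² + 5*J) + 2 = 2 + J² + 5*J)
l(y, O) = 0
m = -8 (m = (4 + 0)*(-2) = 4*(-2) = -8)
(D(5)*w(3))*m = ((2 + 5² + 5*5)*(-2))*(-8) = ((2 + 25 + 25)*(-2))*(-8) = (52*(-2))*(-8) = -104*(-8) = 832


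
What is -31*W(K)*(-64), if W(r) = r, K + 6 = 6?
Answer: 0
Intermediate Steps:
K = 0 (K = -6 + 6 = 0)
-31*W(K)*(-64) = -31*0*(-64) = 0*(-64) = 0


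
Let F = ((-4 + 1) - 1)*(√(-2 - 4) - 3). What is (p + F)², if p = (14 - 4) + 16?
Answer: 1348 - 304*I*√6 ≈ 1348.0 - 744.64*I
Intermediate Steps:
p = 26 (p = 10 + 16 = 26)
F = 12 - 4*I*√6 (F = (-3 - 1)*(√(-6) - 3) = -4*(I*√6 - 3) = -4*(-3 + I*√6) = 12 - 4*I*√6 ≈ 12.0 - 9.798*I)
(p + F)² = (26 + (12 - 4*I*√6))² = (38 - 4*I*√6)²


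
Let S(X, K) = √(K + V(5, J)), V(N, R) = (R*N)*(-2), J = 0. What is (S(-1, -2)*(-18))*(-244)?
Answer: 4392*I*√2 ≈ 6211.2*I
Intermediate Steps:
V(N, R) = -2*N*R (V(N, R) = (N*R)*(-2) = -2*N*R)
S(X, K) = √K (S(X, K) = √(K - 2*5*0) = √(K + 0) = √K)
(S(-1, -2)*(-18))*(-244) = (√(-2)*(-18))*(-244) = ((I*√2)*(-18))*(-244) = -18*I*√2*(-244) = 4392*I*√2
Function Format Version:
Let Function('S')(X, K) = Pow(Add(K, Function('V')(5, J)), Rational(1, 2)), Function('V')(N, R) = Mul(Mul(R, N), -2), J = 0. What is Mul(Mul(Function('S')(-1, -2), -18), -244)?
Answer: Mul(4392, I, Pow(2, Rational(1, 2))) ≈ Mul(6211.2, I)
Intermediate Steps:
Function('V')(N, R) = Mul(-2, N, R) (Function('V')(N, R) = Mul(Mul(N, R), -2) = Mul(-2, N, R))
Function('S')(X, K) = Pow(K, Rational(1, 2)) (Function('S')(X, K) = Pow(Add(K, Mul(-2, 5, 0)), Rational(1, 2)) = Pow(Add(K, 0), Rational(1, 2)) = Pow(K, Rational(1, 2)))
Mul(Mul(Function('S')(-1, -2), -18), -244) = Mul(Mul(Pow(-2, Rational(1, 2)), -18), -244) = Mul(Mul(Mul(I, Pow(2, Rational(1, 2))), -18), -244) = Mul(Mul(-18, I, Pow(2, Rational(1, 2))), -244) = Mul(4392, I, Pow(2, Rational(1, 2)))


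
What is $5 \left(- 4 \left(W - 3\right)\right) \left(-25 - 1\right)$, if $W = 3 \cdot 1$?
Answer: $0$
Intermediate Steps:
$W = 3$
$5 \left(- 4 \left(W - 3\right)\right) \left(-25 - 1\right) = 5 \left(- 4 \left(3 - 3\right)\right) \left(-25 - 1\right) = 5 \left(\left(-4\right) 0\right) \left(-26\right) = 5 \cdot 0 \left(-26\right) = 0 \left(-26\right) = 0$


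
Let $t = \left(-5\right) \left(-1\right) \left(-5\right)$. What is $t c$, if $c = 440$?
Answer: $-11000$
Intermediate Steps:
$t = -25$ ($t = 5 \left(-5\right) = -25$)
$t c = \left(-25\right) 440 = -11000$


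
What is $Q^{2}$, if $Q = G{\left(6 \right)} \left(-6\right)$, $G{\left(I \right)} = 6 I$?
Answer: $46656$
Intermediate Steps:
$Q = -216$ ($Q = 6 \cdot 6 \left(-6\right) = 36 \left(-6\right) = -216$)
$Q^{2} = \left(-216\right)^{2} = 46656$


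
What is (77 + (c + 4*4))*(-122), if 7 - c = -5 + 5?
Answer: -12200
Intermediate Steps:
c = 7 (c = 7 - (-5 + 5) = 7 - 1*0 = 7 + 0 = 7)
(77 + (c + 4*4))*(-122) = (77 + (7 + 4*4))*(-122) = (77 + (7 + 16))*(-122) = (77 + 23)*(-122) = 100*(-122) = -12200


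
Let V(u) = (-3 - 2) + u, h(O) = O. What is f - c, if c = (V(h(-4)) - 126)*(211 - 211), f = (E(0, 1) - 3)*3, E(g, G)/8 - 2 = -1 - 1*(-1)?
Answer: 39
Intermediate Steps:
E(g, G) = 16 (E(g, G) = 16 + 8*(-1 - 1*(-1)) = 16 + 8*(-1 + 1) = 16 + 8*0 = 16 + 0 = 16)
V(u) = -5 + u
f = 39 (f = (16 - 3)*3 = 13*3 = 39)
c = 0 (c = ((-5 - 4) - 126)*(211 - 211) = (-9 - 126)*0 = -135*0 = 0)
f - c = 39 - 1*0 = 39 + 0 = 39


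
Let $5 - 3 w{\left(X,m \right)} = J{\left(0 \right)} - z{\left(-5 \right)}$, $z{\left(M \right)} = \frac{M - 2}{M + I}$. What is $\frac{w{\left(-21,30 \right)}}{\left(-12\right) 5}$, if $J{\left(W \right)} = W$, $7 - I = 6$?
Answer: $- \frac{3}{80} \approx -0.0375$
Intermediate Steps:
$I = 1$ ($I = 7 - 6 = 1$)
$z{\left(M \right)} = \frac{-2 + M}{1 + M}$ ($z{\left(M \right)} = \frac{M - 2}{M + 1} = \frac{-2 + M}{1 + M}$)
$w{\left(X,m \right)} = \frac{9}{4}$ ($w{\left(X,m \right)} = \frac{5}{3} - \frac{0 - \frac{-2 - 5}{1 - 5}}{3} = \frac{5}{3} - \frac{0 - \frac{1}{-4} \left(-7\right)}{3} = \frac{5}{3} - \frac{0 - \left(- \frac{1}{4}\right) \left(-7\right)}{3} = \frac{5}{3} - \frac{0 - \frac{7}{4}}{3} = \frac{5}{3} - - \frac{7}{12} = \frac{5}{3} + \frac{7}{12} = \frac{9}{4}$)
$\frac{w{\left(-21,30 \right)}}{\left(-12\right) 5} = \frac{9}{4 \left(\left(-12\right) 5\right)} = \frac{9}{4 \left(-60\right)} = \frac{9}{4} \left(- \frac{1}{60}\right) = - \frac{3}{80}$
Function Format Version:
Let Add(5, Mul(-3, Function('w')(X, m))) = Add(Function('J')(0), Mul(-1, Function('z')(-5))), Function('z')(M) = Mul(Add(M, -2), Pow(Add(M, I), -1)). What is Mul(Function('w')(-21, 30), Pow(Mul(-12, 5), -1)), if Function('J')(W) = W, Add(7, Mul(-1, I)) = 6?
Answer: Rational(-3, 80) ≈ -0.037500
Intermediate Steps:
I = 1 (I = Add(7, Mul(-1, 6)) = Add(7, -6) = 1)
Function('z')(M) = Mul(Pow(Add(1, M), -1), Add(-2, M)) (Function('z')(M) = Mul(Add(M, -2), Pow(Add(M, 1), -1)) = Mul(Add(-2, M), Pow(Add(1, M), -1)) = Mul(Pow(Add(1, M), -1), Add(-2, M)))
Function('w')(X, m) = Rational(9, 4) (Function('w')(X, m) = Add(Rational(5, 3), Mul(Rational(-1, 3), Add(0, Mul(-1, Mul(Pow(Add(1, -5), -1), Add(-2, -5)))))) = Add(Rational(5, 3), Mul(Rational(-1, 3), Add(0, Mul(-1, Mul(Pow(-4, -1), -7))))) = Add(Rational(5, 3), Mul(Rational(-1, 3), Add(0, Mul(-1, Mul(Rational(-1, 4), -7))))) = Add(Rational(5, 3), Mul(Rational(-1, 3), Add(0, Mul(-1, Rational(7, 4))))) = Add(Rational(5, 3), Mul(Rational(-1, 3), Add(0, Rational(-7, 4)))) = Add(Rational(5, 3), Mul(Rational(-1, 3), Rational(-7, 4))) = Add(Rational(5, 3), Rational(7, 12)) = Rational(9, 4))
Mul(Function('w')(-21, 30), Pow(Mul(-12, 5), -1)) = Mul(Rational(9, 4), Pow(Mul(-12, 5), -1)) = Mul(Rational(9, 4), Pow(-60, -1)) = Mul(Rational(9, 4), Rational(-1, 60)) = Rational(-3, 80)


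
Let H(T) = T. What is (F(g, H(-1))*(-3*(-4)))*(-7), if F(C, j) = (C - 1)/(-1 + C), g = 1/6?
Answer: -84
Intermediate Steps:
g = ⅙ ≈ 0.16667
F(C, j) = 1 (F(C, j) = (-1 + C)/(-1 + C) = 1)
(F(g, H(-1))*(-3*(-4)))*(-7) = (1*(-3*(-4)))*(-7) = (1*12)*(-7) = 12*(-7) = -84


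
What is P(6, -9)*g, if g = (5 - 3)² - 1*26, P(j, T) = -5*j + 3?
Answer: 594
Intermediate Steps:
P(j, T) = 3 - 5*j
g = -22 (g = 2² - 26 = 4 - 26 = -22)
P(6, -9)*g = (3 - 5*6)*(-22) = (3 - 30)*(-22) = -27*(-22) = 594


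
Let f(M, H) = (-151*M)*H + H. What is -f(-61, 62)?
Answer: -571144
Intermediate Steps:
f(M, H) = H - 151*H*M (f(M, H) = -151*H*M + H = H - 151*H*M)
-f(-61, 62) = -62*(1 - 151*(-61)) = -62*(1 + 9211) = -62*9212 = -1*571144 = -571144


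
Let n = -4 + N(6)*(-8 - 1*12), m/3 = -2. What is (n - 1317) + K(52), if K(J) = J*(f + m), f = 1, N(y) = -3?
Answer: -1521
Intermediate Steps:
m = -6 (m = 3*(-2) = -6)
n = 56 (n = -4 - 3*(-8 - 1*12) = -4 - 3*(-8 - 12) = -4 - 3*(-20) = -4 + 60 = 56)
K(J) = -5*J (K(J) = J*(1 - 6) = J*(-5) = -5*J)
(n - 1317) + K(52) = (56 - 1317) - 5*52 = -1261 - 260 = -1521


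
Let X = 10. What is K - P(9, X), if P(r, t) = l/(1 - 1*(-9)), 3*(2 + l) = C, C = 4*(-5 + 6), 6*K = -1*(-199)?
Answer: 997/30 ≈ 33.233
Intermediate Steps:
K = 199/6 (K = (-1*(-199))/6 = (⅙)*199 = 199/6 ≈ 33.167)
C = 4 (C = 4*1 = 4)
l = -⅔ (l = -2 + (⅓)*4 = -2 + 4/3 = -⅔ ≈ -0.66667)
P(r, t) = -1/15 (P(r, t) = -2/(3*(1 - 1*(-9))) = -2/(3*(1 + 9)) = -⅔/10 = -⅔*⅒ = -1/15)
K - P(9, X) = 199/6 - 1*(-1/15) = 199/6 + 1/15 = 997/30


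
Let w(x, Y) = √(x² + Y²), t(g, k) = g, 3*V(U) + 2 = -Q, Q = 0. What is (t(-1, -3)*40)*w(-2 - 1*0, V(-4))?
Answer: -80*√10/3 ≈ -84.327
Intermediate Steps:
V(U) = -⅔ (V(U) = -⅔ + (-1*0)/3 = -⅔ + (⅓)*0 = -⅔ + 0 = -⅔)
w(x, Y) = √(Y² + x²)
(t(-1, -3)*40)*w(-2 - 1*0, V(-4)) = (-1*40)*√((-⅔)² + (-2 - 1*0)²) = -40*√(4/9 + (-2 + 0)²) = -40*√(4/9 + (-2)²) = -40*√(4/9 + 4) = -80*√10/3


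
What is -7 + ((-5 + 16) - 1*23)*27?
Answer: -331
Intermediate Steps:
-7 + ((-5 + 16) - 1*23)*27 = -7 + (11 - 23)*27 = -7 - 12*27 = -7 - 324 = -331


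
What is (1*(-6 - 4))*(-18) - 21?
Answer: 159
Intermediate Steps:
(1*(-6 - 4))*(-18) - 21 = (1*(-10))*(-18) - 21 = -10*(-18) - 21 = 180 - 21 = 159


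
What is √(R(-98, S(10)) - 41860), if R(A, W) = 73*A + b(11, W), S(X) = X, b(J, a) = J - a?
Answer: I*√49013 ≈ 221.39*I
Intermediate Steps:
R(A, W) = 11 - W + 73*A (R(A, W) = 73*A + (11 - W) = 11 - W + 73*A)
√(R(-98, S(10)) - 41860) = √((11 - 1*10 + 73*(-98)) - 41860) = √((11 - 10 - 7154) - 41860) = √(-7153 - 41860) = √(-49013) = I*√49013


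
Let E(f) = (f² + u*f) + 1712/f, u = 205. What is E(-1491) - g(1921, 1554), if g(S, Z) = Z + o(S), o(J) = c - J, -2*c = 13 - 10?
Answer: 5718859775/2982 ≈ 1.9178e+6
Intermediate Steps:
c = -3/2 (c = -(13 - 10)/2 = -½*3 = -3/2 ≈ -1.5000)
o(J) = -3/2 - J
g(S, Z) = -3/2 + Z - S (g(S, Z) = Z + (-3/2 - S) = -3/2 + Z - S)
E(f) = f² + 205*f + 1712/f (E(f) = (f² + 205*f) + 1712/f = f² + 205*f + 1712/f)
E(-1491) - g(1921, 1554) = (1712 + (-1491)²*(205 - 1491))/(-1491) - (-3/2 + 1554 - 1*1921) = -(1712 + 2223081*(-1286))/1491 - (-3/2 + 1554 - 1921) = -(1712 - 2858882166)/1491 - 1*(-737/2) = -1/1491*(-2858880454) + 737/2 = 2858880454/1491 + 737/2 = 5718859775/2982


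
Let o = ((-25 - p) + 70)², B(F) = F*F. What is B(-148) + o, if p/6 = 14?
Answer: 23425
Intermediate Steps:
p = 84 (p = 6*14 = 84)
B(F) = F²
o = 1521 (o = ((-25 - 1*84) + 70)² = ((-25 - 84) + 70)² = (-109 + 70)² = (-39)² = 1521)
B(-148) + o = (-148)² + 1521 = 21904 + 1521 = 23425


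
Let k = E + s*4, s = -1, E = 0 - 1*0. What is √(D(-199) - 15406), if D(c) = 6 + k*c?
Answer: 2*I*√3651 ≈ 120.85*I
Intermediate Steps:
E = 0 (E = 0 + 0 = 0)
k = -4 (k = 0 - 1*4 = 0 - 4 = -4)
D(c) = 6 - 4*c
√(D(-199) - 15406) = √((6 - 4*(-199)) - 15406) = √((6 + 796) - 15406) = √(802 - 15406) = √(-14604) = 2*I*√3651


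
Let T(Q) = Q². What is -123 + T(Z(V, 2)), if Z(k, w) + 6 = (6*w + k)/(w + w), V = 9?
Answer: -1959/16 ≈ -122.44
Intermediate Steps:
Z(k, w) = -6 + (k + 6*w)/(2*w) (Z(k, w) = -6 + (6*w + k)/(w + w) = -6 + (k + 6*w)/((2*w)) = -6 + (k + 6*w)*(1/(2*w)) = -6 + (k + 6*w)/(2*w))
-123 + T(Z(V, 2)) = -123 + (-3 + (½)*9/2)² = -123 + (-3 + (½)*9*(½))² = -123 + (-3 + 9/4)² = -123 + (-¾)² = -123 + 9/16 = -1959/16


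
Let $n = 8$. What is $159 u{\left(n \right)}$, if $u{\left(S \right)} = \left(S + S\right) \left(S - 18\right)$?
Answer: $-25440$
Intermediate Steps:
$u{\left(S \right)} = 2 S \left(-18 + S\right)$
$159 u{\left(n \right)} = 159 \cdot 2 \cdot 8 \left(-18 + 8\right) = 159 \cdot 2 \cdot 8 \left(-10\right) = 159 \left(-160\right) = -25440$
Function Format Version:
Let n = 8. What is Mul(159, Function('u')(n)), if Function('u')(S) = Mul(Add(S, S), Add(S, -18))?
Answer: -25440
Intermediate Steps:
Function('u')(S) = Mul(2, S, Add(-18, S)) (Function('u')(S) = Mul(Mul(2, S), Add(-18, S)) = Mul(2, S, Add(-18, S)))
Mul(159, Function('u')(n)) = Mul(159, Mul(2, 8, Add(-18, 8))) = Mul(159, Mul(2, 8, -10)) = Mul(159, -160) = -25440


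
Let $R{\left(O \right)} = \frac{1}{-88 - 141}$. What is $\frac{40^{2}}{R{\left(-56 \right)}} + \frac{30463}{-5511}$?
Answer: $- \frac{2019260863}{5511} \approx -3.6641 \cdot 10^{5}$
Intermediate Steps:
$R{\left(O \right)} = - \frac{1}{229}$ ($R{\left(O \right)} = \frac{1}{-229} = - \frac{1}{229}$)
$\frac{40^{2}}{R{\left(-56 \right)}} + \frac{30463}{-5511} = \frac{40^{2}}{- \frac{1}{229}} + \frac{30463}{-5511} = 1600 \left(-229\right) + 30463 \left(- \frac{1}{5511}\right) = -366400 - \frac{30463}{5511} = - \frac{2019260863}{5511}$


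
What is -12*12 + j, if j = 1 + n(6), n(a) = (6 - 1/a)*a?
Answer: -108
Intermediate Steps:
n(a) = a*(6 - 1/a)
j = 36 (j = 1 + (-1 + 6*6) = 1 + (-1 + 36) = 1 + 35 = 36)
-12*12 + j = -12*12 + 36 = -144 + 36 = -108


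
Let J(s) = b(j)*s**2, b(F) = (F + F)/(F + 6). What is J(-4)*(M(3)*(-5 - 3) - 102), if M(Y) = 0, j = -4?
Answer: 6528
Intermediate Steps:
b(F) = 2*F/(6 + F) (b(F) = (2*F)/(6 + F) = 2*F/(6 + F))
J(s) = -4*s**2 (J(s) = (2*(-4)/(6 - 4))*s**2 = (2*(-4)/2)*s**2 = (2*(-4)*(1/2))*s**2 = -4*s**2)
J(-4)*(M(3)*(-5 - 3) - 102) = (-4*(-4)**2)*(0*(-5 - 3) - 102) = (-4*16)*(0*(-8) - 102) = -64*(0 - 102) = -64*(-102) = 6528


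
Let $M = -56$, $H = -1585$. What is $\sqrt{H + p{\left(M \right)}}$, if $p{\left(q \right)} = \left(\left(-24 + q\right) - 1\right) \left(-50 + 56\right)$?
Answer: $i \sqrt{2071} \approx 45.508 i$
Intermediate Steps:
$p{\left(q \right)} = -150 + 6 q$ ($p{\left(q \right)} = \left(-25 + q\right) 6 = -150 + 6 q$)
$\sqrt{H + p{\left(M \right)}} = \sqrt{-1585 + \left(-150 + 6 \left(-56\right)\right)} = \sqrt{-1585 - 486} = \sqrt{-2071} = i \sqrt{2071}$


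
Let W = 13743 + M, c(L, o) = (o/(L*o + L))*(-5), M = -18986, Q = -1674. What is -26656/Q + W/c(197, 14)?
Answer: 370532239/1674 ≈ 2.2135e+5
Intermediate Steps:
c(L, o) = -5*o/(L + L*o) (c(L, o) = (o/(L + L*o))*(-5) = -5*o/(L + L*o))
W = -5243 (W = 13743 - 18986 = -5243)
-26656/Q + W/c(197, 14) = -26656/(-1674) - 5243/((-5*14/(197*(1 + 14)))) = -26656*(-1/1674) - 5243/((-5*14*1/197/15)) = 13328/837 - 5243/((-5*14*1/197*1/15)) = 13328/837 - 5243/(-14/591) = 13328/837 - 5243*(-591/14) = 13328/837 + 442659/2 = 370532239/1674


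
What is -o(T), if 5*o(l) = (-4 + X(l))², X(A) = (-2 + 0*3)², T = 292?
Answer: 0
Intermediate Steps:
X(A) = 4 (X(A) = (-2 + 0)² = (-2)² = 4)
o(l) = 0 (o(l) = (-4 + 4)²/5 = (⅕)*0² = (⅕)*0 = 0)
-o(T) = -1*0 = 0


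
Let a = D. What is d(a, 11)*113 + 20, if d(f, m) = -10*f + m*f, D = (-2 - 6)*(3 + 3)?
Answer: -5404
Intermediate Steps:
D = -48 (D = -8*6 = -48)
a = -48
d(f, m) = -10*f + f*m
d(a, 11)*113 + 20 = -48*(-10 + 11)*113 + 20 = -48*1*113 + 20 = -48*113 + 20 = -5424 + 20 = -5404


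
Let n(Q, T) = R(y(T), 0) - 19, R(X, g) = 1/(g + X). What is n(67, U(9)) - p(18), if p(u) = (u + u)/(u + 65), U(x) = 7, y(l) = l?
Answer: -11208/581 ≈ -19.291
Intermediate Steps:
R(X, g) = 1/(X + g)
n(Q, T) = -19 + 1/T (n(Q, T) = 1/(T + 0) - 19 = 1/T - 19 = -19 + 1/T)
p(u) = 2*u/(65 + u) (p(u) = (2*u)/(65 + u) = 2*u/(65 + u))
n(67, U(9)) - p(18) = (-19 + 1/7) - 2*18/(65 + 18) = (-19 + 1/7) - 2*18/83 = -132/7 - 2*18/83 = -132/7 - 1*36/83 = -132/7 - 36/83 = -11208/581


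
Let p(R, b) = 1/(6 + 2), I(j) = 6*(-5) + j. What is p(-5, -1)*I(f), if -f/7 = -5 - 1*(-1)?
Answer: -1/4 ≈ -0.25000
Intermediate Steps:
f = 28 (f = -7*(-5 - 1*(-1)) = -7*(-5 + 1) = -7*(-4) = 28)
I(j) = -30 + j
p(R, b) = 1/8
p(-5, -1)*I(f) = (-30 + 28)/8 = (1/8)*(-2) = -1/4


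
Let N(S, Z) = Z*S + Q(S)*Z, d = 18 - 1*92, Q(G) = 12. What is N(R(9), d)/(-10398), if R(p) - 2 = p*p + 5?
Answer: 3700/5199 ≈ 0.71168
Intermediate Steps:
R(p) = 7 + p**2 (R(p) = 2 + (p*p + 5) = 2 + (p**2 + 5) = 2 + (5 + p**2) = 7 + p**2)
d = -74 (d = 18 - 92 = -74)
N(S, Z) = 12*Z + S*Z (N(S, Z) = Z*S + 12*Z = S*Z + 12*Z = 12*Z + S*Z)
N(R(9), d)/(-10398) = -74*(12 + (7 + 9**2))/(-10398) = -74*(12 + (7 + 81))*(-1/10398) = -74*(12 + 88)*(-1/10398) = -74*100*(-1/10398) = -7400*(-1/10398) = 3700/5199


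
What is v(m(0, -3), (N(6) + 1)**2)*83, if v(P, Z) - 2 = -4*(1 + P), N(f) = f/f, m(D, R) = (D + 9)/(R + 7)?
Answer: -913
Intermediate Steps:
m(D, R) = (9 + D)/(7 + R)
N(f) = 1
v(P, Z) = -2 - 4*P (v(P, Z) = 2 - 4*(1 + P) = 2 + (-4 - 4*P) = -2 - 4*P)
v(m(0, -3), (N(6) + 1)**2)*83 = (-2 - 4*(9 + 0)/(7 - 3))*83 = (-2 - 4*9/4)*83 = (-2 - 9)*83 = -11*83 = -913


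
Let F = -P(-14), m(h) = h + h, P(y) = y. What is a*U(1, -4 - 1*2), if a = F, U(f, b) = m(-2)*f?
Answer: -56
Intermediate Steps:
m(h) = 2*h
U(f, b) = -4*f (U(f, b) = (2*(-2))*f = -4*f)
F = 14 (F = -1*(-14) = 14)
a = 14
a*U(1, -4 - 1*2) = 14*(-4*1) = 14*(-4) = -56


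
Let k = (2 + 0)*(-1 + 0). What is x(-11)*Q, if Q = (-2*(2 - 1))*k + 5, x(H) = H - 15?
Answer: -234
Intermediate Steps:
k = -2 (k = 2*(-1) = -2)
x(H) = -15 + H
Q = 9 (Q = -2*(2 - 1)*(-2) + 5 = -2*1*(-2) + 5 = -2*(-2) + 5 = 4 + 5 = 9)
x(-11)*Q = (-15 - 11)*9 = -26*9 = -234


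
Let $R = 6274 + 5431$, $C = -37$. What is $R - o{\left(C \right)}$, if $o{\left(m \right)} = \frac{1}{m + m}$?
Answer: $\frac{866171}{74} \approx 11705.0$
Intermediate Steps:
$R = 11705$
$o{\left(m \right)} = \frac{1}{2 m}$
$R - o{\left(C \right)} = 11705 - \frac{1}{2 \left(-37\right)} = 11705 - \frac{1}{2} \left(- \frac{1}{37}\right) = 11705 - - \frac{1}{74} = 11705 + \frac{1}{74} = \frac{866171}{74}$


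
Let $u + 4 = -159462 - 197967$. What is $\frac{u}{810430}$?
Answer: $- \frac{357433}{810430} \approx -0.44104$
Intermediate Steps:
$u = -357433$ ($u = -4 - 357429 = -357433$)
$\frac{u}{810430} = - \frac{357433}{810430}$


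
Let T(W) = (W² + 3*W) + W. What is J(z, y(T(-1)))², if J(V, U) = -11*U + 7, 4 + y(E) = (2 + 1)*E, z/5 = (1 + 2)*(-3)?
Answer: 22500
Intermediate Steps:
T(W) = W² + 4*W
z = -45 (z = 5*((1 + 2)*(-3)) = 5*(3*(-3)) = 5*(-9) = -45)
y(E) = -4 + 3*E (y(E) = -4 + (2 + 1)*E = -4 + 3*E)
J(V, U) = 7 - 11*U
J(z, y(T(-1)))² = (7 - 11*(-4 + 3*(-(4 - 1))))² = (7 - 11*(-4 + 3*(-1*3)))² = (7 - 11*(-4 + 3*(-3)))² = (7 - 11*(-4 - 9))² = (7 - 11*(-13))² = (7 + 143)² = 150² = 22500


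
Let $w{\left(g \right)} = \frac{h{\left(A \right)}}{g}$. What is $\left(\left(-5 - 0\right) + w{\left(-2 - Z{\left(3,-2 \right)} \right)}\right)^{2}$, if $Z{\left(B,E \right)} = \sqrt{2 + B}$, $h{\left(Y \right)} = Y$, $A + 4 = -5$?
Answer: $934 - 414 \sqrt{5} \approx 8.2679$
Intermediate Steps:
$A = -9$ ($A = -4 - 5 = -9$)
$w{\left(g \right)} = - \frac{9}{g}$
$\left(\left(-5 - 0\right) + w{\left(-2 - Z{\left(3,-2 \right)} \right)}\right)^{2} = \left(\left(-5 - 0\right) - \frac{9}{-2 - \sqrt{2 + 3}}\right)^{2} = \left(\left(-5 + 0\right) - \frac{9}{-2 - \sqrt{5}}\right)^{2} = \left(-5 - \frac{9}{-2 - \sqrt{5}}\right)^{2}$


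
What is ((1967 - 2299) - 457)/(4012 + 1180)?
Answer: -789/5192 ≈ -0.15196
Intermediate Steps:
((1967 - 2299) - 457)/(4012 + 1180) = (-332 - 457)/5192 = -789*1/5192 = -789/5192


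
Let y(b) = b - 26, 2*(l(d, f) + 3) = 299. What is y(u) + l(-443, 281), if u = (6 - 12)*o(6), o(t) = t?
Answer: 169/2 ≈ 84.500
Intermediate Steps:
l(d, f) = 293/2 (l(d, f) = -3 + (½)*299 = -3 + 299/2 = 293/2)
u = -36 (u = (6 - 12)*6 = -6*6 = -36)
y(b) = -26 + b
y(u) + l(-443, 281) = (-26 - 36) + 293/2 = -62 + 293/2 = 169/2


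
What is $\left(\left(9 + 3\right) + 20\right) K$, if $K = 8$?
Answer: $256$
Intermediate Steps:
$\left(\left(9 + 3\right) + 20\right) K = \left(\left(9 + 3\right) + 20\right) 8 = \left(12 + 20\right) 8 = 32 \cdot 8 = 256$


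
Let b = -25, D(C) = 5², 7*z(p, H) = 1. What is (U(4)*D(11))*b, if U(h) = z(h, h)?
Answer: -625/7 ≈ -89.286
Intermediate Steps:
z(p, H) = ⅐ (z(p, H) = (⅐)*1 = ⅐)
U(h) = ⅐
D(C) = 25
(U(4)*D(11))*b = ((⅐)*25)*(-25) = (25/7)*(-25) = -625/7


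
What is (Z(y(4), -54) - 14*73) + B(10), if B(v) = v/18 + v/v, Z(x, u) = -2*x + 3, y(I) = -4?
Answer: -9085/9 ≈ -1009.4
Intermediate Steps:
Z(x, u) = 3 - 2*x
B(v) = 1 + v/18 (B(v) = v*(1/18) + 1 = v/18 + 1 = 1 + v/18)
(Z(y(4), -54) - 14*73) + B(10) = ((3 - 2*(-4)) - 14*73) + (1 + (1/18)*10) = ((3 + 8) - 1022) + (1 + 5/9) = (11 - 1022) + 14/9 = -1011 + 14/9 = -9085/9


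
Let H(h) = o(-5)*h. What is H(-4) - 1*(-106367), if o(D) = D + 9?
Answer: 106351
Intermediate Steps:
o(D) = 9 + D
H(h) = 4*h (H(h) = (9 - 5)*h = 4*h)
H(-4) - 1*(-106367) = 4*(-4) - 1*(-106367) = -16 + 106367 = 106351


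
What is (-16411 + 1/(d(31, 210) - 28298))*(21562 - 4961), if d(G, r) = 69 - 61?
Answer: -7707299637791/28290 ≈ -2.7244e+8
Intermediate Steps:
d(G, r) = 8
(-16411 + 1/(d(31, 210) - 28298))*(21562 - 4961) = (-16411 + 1/(8 - 28298))*(21562 - 4961) = (-16411 + 1/(-28290))*16601 = (-16411 - 1/28290)*16601 = -464267191/28290*16601 = -7707299637791/28290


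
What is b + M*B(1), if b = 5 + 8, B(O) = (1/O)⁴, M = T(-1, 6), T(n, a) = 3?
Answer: 16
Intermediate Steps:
M = 3
B(O) = O⁻⁴ (B(O) = (1/O)⁴ = O⁻⁴)
b = 13
b + M*B(1) = 13 + 3/1⁴ = 13 + 3*1 = 13 + 3 = 16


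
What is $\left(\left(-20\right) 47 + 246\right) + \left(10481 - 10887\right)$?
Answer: $-1100$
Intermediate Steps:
$\left(\left(-20\right) 47 + 246\right) + \left(10481 - 10887\right) = \left(-940 + 246\right) - 406 = -694 - 406 = -1100$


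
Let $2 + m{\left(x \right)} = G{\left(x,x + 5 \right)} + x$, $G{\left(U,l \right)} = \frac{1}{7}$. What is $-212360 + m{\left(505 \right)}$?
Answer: $- \frac{1482998}{7} \approx -2.1186 \cdot 10^{5}$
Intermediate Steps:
$G{\left(U,l \right)} = \frac{1}{7}$
$m{\left(x \right)} = - \frac{13}{7} + x$ ($m{\left(x \right)} = -2 + \left(\frac{1}{7} + x\right) = - \frac{13}{7} + x$)
$-212360 + m{\left(505 \right)} = -212360 + \left(- \frac{13}{7} + 505\right) = -212360 + \frac{3522}{7} = - \frac{1482998}{7}$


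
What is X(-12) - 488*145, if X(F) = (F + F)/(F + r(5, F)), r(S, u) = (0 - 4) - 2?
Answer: -212276/3 ≈ -70759.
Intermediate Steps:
r(S, u) = -6 (r(S, u) = -4 - 2 = -6)
X(F) = 2*F/(-6 + F) (X(F) = (F + F)/(F - 6) = (2*F)/(-6 + F) = 2*F/(-6 + F))
X(-12) - 488*145 = 2*(-12)/(-6 - 12) - 488*145 = 2*(-12)/(-18) - 70760 = 2*(-12)*(-1/18) - 70760 = 4/3 - 70760 = -212276/3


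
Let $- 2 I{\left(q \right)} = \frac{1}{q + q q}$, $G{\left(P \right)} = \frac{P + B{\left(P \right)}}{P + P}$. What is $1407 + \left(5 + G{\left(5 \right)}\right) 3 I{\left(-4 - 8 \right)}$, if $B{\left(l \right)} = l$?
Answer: $\frac{61905}{44} \approx 1406.9$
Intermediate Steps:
$G{\left(P \right)} = 1$ ($G{\left(P \right)} = \frac{P + P}{P + P} = \frac{2 P}{2 P} = 2 P \frac{1}{2 P} = 1$)
$I{\left(q \right)} = - \frac{1}{2 \left(q + q^{2}\right)}$ ($I{\left(q \right)} = - \frac{1}{2 \left(q + q q\right)} = - \frac{1}{2 \left(q + q^{2}\right)}$)
$1407 + \left(5 + G{\left(5 \right)}\right) 3 I{\left(-4 - 8 \right)} = 1407 + \left(5 + 1\right) 3 \left(- \frac{1}{2 \left(-4 - 8\right) \left(1 - 12\right)}\right) = 1407 + 6 \cdot 3 \left(- \frac{1}{2 \left(-12\right) \left(1 - 12\right)}\right) = 1407 + 18 \left(\left(- \frac{1}{2}\right) \left(- \frac{1}{12}\right) \frac{1}{-11}\right) = 1407 + 18 \left(\left(- \frac{1}{2}\right) \left(- \frac{1}{12}\right) \left(- \frac{1}{11}\right)\right) = 1407 + 18 \left(- \frac{1}{264}\right) = 1407 - \frac{3}{44} = \frac{61905}{44}$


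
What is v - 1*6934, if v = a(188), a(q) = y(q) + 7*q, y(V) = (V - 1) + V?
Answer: -5243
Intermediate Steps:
y(V) = -1 + 2*V (y(V) = (-1 + V) + V = -1 + 2*V)
a(q) = -1 + 9*q (a(q) = (-1 + 2*q) + 7*q = -1 + 9*q)
v = 1691 (v = -1 + 9*188 = -1 + 1692 = 1691)
v - 1*6934 = 1691 - 1*6934 = 1691 - 6934 = -5243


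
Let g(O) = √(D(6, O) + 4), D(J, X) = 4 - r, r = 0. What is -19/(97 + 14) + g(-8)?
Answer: -19/111 + 2*√2 ≈ 2.6573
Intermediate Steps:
D(J, X) = 4 (D(J, X) = 4 - 1*0 = 4 + 0 = 4)
g(O) = 2*√2 (g(O) = √(4 + 4) = √8 = 2*√2)
-19/(97 + 14) + g(-8) = -19/(97 + 14) + 2*√2 = -19/111 + 2*√2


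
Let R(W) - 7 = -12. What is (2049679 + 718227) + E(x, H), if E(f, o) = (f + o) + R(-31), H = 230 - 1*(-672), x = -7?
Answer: 2768796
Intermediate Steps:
R(W) = -5 (R(W) = 7 - 12 = -5)
H = 902 (H = 230 + 672 = 902)
E(f, o) = -5 + f + o (E(f, o) = (f + o) - 5 = -5 + f + o)
(2049679 + 718227) + E(x, H) = (2049679 + 718227) + (-5 - 7 + 902) = 2767906 + 890 = 2768796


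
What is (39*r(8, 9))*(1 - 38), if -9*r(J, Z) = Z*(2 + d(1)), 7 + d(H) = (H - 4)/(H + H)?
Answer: -18759/2 ≈ -9379.5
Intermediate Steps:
d(H) = -7 + (-4 + H)/(2*H) (d(H) = -7 + (H - 4)/(H + H) = -7 + (-4 + H)/((2*H)) = -7 + (-4 + H)*(1/(2*H)) = -7 + (-4 + H)/(2*H))
r(J, Z) = 13*Z/18 (r(J, Z) = -Z*(2 + (-13/2 - 2/1))/9 = -Z*(2 + (-13/2 - 2*1))/9 = -Z*(2 + (-13/2 - 2))/9 = -Z*(2 - 17/2)/9 = -Z*(-13)/(9*2) = -(-13)*Z/18 = 13*Z/18)
(39*r(8, 9))*(1 - 38) = (39*((13/18)*9))*(1 - 38) = (39*(13/2))*(-37) = (507/2)*(-37) = -18759/2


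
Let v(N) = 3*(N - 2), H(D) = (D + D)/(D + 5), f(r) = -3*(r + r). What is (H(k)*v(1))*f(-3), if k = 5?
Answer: -54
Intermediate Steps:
f(r) = -6*r
H(D) = 2*D/(5 + D) (H(D) = (2*D)/(5 + D) = 2*D/(5 + D))
v(N) = -6 + 3*N (v(N) = 3*(-2 + N) = -6 + 3*N)
(H(k)*v(1))*f(-3) = ((2*5/(5 + 5))*(-6 + 3*1))*(-6*(-3)) = ((2*5/10)*(-6 + 3))*18 = ((2*5*(⅒))*(-3))*18 = (1*(-3))*18 = -3*18 = -54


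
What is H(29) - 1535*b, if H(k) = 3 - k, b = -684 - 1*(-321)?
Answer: 557179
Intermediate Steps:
b = -363 (b = -684 + 321 = -363)
H(29) - 1535*b = (3 - 1*29) - 1535*(-363) = (3 - 29) + 557205 = -26 + 557205 = 557179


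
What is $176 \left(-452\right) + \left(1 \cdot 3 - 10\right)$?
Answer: $-79559$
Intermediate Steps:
$176 \left(-452\right) + \left(1 \cdot 3 - 10\right) = -79552 + \left(3 - 10\right) = -79552 - 7 = -79559$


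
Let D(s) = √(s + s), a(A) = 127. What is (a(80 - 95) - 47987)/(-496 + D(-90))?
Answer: 5934640/61549 + 71790*I*√5/61549 ≈ 96.421 + 2.6081*I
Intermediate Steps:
D(s) = √2*√s (D(s) = √(2*s) = √2*√s)
(a(80 - 95) - 47987)/(-496 + D(-90)) = (127 - 47987)/(-496 + √2*√(-90)) = -47860/(-496 + √2*(3*I*√10)) = -47860/(-496 + 6*I*√5)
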